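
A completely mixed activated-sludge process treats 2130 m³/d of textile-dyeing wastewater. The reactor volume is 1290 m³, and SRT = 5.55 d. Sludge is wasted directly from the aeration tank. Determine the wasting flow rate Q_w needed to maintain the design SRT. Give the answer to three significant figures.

Wasting from the aeration tank: Q_w = V / θ_c = 1290 / 5.55 = 232.4 m³/d.

Q_w ≈ 232 m³/d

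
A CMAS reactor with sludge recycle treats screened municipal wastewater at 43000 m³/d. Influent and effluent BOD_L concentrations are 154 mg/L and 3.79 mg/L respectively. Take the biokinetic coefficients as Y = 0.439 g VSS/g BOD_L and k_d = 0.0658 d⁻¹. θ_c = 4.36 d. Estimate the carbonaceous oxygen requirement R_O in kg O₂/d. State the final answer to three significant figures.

R_O ≈ 3330 kg O₂/d

Observed yield with endogenous decay: Y_obs = Y / (1 + k_d·θ_c) = 0.439 / (1 + 0.0658 × 4.36) = 0.439 / 1.287 = 0.3411 g VSS/g BOD_L.
Q·(S₀ − S) = 43000 × (154 − 3.79) × 10⁻³ = 6459 kg/d removed.
P_X = Y_obs·Q·(S₀ − S) = 0.3411 × 6459 = 2203 kg VSS/d.
R_O = Q·ΔS − 1.42 P_X = 6459 − 3129 = 3330 kg O₂/d.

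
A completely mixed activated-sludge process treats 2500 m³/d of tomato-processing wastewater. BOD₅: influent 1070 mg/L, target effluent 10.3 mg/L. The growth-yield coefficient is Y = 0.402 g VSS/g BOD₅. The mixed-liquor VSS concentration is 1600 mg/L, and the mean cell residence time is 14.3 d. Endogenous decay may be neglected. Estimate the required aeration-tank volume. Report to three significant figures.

V ≈ 9520 m³

With k_d = 0 the design equation reduces to V = Y Q (S₀−S) θ_c / X = 0.402 × 2500 × (1070 − 10.3) × 14.3 / 1600 = 9518 m³.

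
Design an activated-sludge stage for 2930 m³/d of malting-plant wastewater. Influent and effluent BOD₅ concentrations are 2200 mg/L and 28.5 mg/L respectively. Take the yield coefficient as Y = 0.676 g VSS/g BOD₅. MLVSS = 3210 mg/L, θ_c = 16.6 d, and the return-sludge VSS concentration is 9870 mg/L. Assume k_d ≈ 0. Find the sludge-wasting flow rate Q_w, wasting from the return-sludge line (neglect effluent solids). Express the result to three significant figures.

With k_d = 0 the design equation reduces to V = Y Q (S₀−S) θ_c / X = 0.676 × 2930 × (2200 − 28.5) × 16.6 / 3210 = 22242 m³.
Wasting from the return line (neglecting effluent solids): Q_w = V·X / (θ_c·X_r) = 22242 × 3210 / (16.6 × 9870) = 435.8 m³/d.

Q_w ≈ 436 m³/d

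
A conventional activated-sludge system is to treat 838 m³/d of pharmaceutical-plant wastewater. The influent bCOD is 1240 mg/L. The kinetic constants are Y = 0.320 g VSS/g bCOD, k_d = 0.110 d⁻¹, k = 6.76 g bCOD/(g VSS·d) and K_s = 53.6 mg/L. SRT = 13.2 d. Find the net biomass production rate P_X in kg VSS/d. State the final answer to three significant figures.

From the Monod/SRT balance for a CMAS, S = K_s·(1+k_d θ_c)/[θ_c·(Y k − k_d) − 1] = 53.6 × (1 + 0.110 × 13.2) / [13.2 × (0.320 × 6.76 − 0.110) − 1] = 131.4 / 26.10 = 5.035 mg/L.
Correct the yield for decay: Y_obs = Y/(1 + k_d θ_c) = 0.320 / (1 + 0.110 × 13.2) = 0.320 / 2.452 = 0.1305.
Substrate removed = Q·(S₀ − S) = 838 m³/d × (1240 − 5.04) g/m³ = 1.03×10^6 g/d = 1035 kg/d.
Biomass produced: P_X = Y_obs·Q·ΔS = 0.1305 × 1035 ≈ 135.1 kg VSS/d.

P_X ≈ 135 kg VSS/d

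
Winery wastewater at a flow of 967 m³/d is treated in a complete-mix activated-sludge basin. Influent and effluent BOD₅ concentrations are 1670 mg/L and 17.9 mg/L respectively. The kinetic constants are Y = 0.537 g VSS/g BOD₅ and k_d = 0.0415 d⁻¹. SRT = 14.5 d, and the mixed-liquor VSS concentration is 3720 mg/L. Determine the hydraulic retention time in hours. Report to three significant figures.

Rearranging the biomass balance for a CMAS with decay, V = Y·Q·ΔS·θ_c / [X·(1+k_d θ_c)] = 0.537 × 967 × (1670 − 17.9) × 14.5 / [3720 × (1 + 0.0415 × 14.5)] = 1.24×10^7 / 5959 = 2088 m³.
τ = V/Q = 2088/967 = 2.159 d, or 51.81 h.

τ ≈ 51.8 h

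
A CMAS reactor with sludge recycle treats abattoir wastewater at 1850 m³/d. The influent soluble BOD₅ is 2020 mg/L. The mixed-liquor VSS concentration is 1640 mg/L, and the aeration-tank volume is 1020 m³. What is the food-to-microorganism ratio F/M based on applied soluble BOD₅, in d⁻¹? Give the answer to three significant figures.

F/M ≈ 2.23 d⁻¹

Food-to-microorganism ratio F/M = Q S₀ / (V X) = 1850 × 2020 / (1020 × 1640) = 2.234 d⁻¹.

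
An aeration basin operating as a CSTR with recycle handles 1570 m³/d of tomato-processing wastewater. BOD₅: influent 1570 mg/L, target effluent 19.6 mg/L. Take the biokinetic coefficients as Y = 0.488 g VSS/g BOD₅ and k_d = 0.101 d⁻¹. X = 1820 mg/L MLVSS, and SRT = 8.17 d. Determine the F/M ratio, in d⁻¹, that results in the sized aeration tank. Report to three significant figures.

Steady-state biomass mass balance: V·X·(1 + k_d·θ_c) = Y·Q·(S₀ − S)·θ_c, so V = 0.488 × 1570 × (1570 − 19.6) × 8.17 / [1820 × (1 + 0.101 × 8.17)] = 9.7×10^6 / 3322 = 2922 m³.
F/M = applied load / biomass = Q·S₀/(V·X) = 1570 × 1570 / (2922 × 1820) = 0.4636 d⁻¹.

F/M ≈ 0.464 d⁻¹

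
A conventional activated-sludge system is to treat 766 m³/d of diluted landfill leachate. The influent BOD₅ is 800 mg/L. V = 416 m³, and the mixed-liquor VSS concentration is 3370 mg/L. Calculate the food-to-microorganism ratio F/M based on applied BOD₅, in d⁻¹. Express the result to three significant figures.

Food-to-microorganism ratio F/M = Q S₀ / (V X) = 766 × 800 / (416.0 × 3370) = 0.4371 d⁻¹.

F/M ≈ 0.437 d⁻¹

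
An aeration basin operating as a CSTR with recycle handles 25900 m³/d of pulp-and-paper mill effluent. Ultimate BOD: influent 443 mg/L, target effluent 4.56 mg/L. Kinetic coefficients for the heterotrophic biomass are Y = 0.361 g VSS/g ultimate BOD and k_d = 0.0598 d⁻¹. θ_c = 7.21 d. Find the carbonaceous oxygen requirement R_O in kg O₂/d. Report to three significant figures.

R_O ≈ 7290 kg O₂/d

Correct the yield for decay: Y_obs = Y/(1 + k_d θ_c) = 0.361 / (1 + 0.0598 × 7.21) = 0.361 / 1.431 = 0.2522.
Substrate removed = Q·(S₀ − S) = 25900 m³/d × (443 − 4.56) g/m³ = 1.14×10^7 g/d = 11356 kg/d.
Net sludge production P_X = 0.2522 × 11356 = 2864 kg VSS/d.
Carbonaceous O₂ demand = substrate oxidised − cell-mass equivalent = 11356 − 1.42 × 2864 = 7288 kg O₂/d.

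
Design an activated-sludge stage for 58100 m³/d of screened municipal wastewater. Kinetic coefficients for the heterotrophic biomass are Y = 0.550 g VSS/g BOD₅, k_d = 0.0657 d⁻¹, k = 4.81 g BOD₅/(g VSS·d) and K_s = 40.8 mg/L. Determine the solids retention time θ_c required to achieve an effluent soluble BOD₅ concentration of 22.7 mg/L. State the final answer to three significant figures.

At the target effluent, Y k S/(K_s+S) = 0.550×4.81×22.7/63.50 = 0.9457 d⁻¹.
θ_c = 1/(μ − k_d) = 1/(0.9457 − 0.0657) = 1/0.8800 = 1.136 d.

θ_c ≈ 1.14 d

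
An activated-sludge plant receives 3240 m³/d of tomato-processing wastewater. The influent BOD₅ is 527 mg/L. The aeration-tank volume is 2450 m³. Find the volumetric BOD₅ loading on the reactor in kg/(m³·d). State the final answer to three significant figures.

L_v ≈ 0.697 kg BOD₅/(m³·d)

L_v = Q S₀ / V = 3240 × 527 × 10⁻³ / 2450 = 0.6969 kg/(m³·d).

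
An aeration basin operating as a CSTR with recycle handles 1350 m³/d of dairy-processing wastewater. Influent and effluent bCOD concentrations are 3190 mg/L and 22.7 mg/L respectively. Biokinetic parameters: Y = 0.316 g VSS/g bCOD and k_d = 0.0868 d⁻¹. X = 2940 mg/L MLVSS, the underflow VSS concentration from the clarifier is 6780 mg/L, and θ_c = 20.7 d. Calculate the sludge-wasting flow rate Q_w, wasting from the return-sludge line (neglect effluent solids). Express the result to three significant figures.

Q_w ≈ 71.3 m³/d

From the SRT design equation V = Y Q (S₀−S) θ_c / [X (1 + k_d θ_c)] = 0.316 × 1350 × (3190 − 22.7) × 20.7 / [2940 × (1 + 0.0868 × 20.7)] = 2.8×10^7 / 8222 = 3402 m³.
Wasting from the return line (neglecting effluent solids): Q_w = V·X / (θ_c·X_r) = 3402 × 2940 / (20.7 × 6780) = 71.26 m³/d.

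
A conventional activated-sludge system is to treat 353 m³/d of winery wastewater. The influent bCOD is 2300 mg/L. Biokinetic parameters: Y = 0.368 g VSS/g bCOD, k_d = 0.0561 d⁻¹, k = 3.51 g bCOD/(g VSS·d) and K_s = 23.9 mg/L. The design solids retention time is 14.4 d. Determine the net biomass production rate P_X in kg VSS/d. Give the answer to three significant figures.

For a completely mixed reactor with recycle the Lawrence–McCarty relation gives S = K_s·(1 + k_d·θ_c) / [θ_c·(Y·k − k_d) − 1] = 23.9 × (1 + 0.0561 × 14.4) / [14.4 × (0.368 × 3.51 − 0.0561) − 1] = 43.21 / 16.79 = 2.573 mg/L.
Correct the yield for decay: Y_obs = Y/(1 + k_d θ_c) = 0.368 / (1 + 0.0561 × 14.4) = 0.368 / 1.808 = 0.2036.
ΔS = 2300 − 2.57 = 2297 mg/L, so the substrate removal rate is 353 × 2297/1000 = 811.0 kg bCOD/d.
So the net sludge growth is P_X = 0.2036 × 811.0 = 165.1 kg VSS/d.

P_X ≈ 165 kg VSS/d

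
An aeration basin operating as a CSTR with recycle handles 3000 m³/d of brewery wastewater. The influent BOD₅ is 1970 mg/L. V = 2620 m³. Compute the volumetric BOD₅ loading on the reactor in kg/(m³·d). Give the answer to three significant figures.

Applied BOD₅ load per unit volume = Q·S₀/V = (3000 × 1970/1000)/2620 = 2.256 kg BOD₅·m⁻³·d⁻¹.

L_v ≈ 2.26 kg BOD₅/(m³·d)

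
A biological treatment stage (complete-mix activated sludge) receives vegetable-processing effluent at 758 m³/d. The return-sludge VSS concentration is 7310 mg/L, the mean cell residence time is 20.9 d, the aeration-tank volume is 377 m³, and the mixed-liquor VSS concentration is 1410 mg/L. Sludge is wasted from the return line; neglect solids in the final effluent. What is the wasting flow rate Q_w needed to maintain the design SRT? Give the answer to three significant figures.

Q_w ≈ 3.48 m³/d

Q_w = (V·X)/(θ_c X_r) = 377.0 × 1410 / (20.9 × 7310) = 3.479 m³/d.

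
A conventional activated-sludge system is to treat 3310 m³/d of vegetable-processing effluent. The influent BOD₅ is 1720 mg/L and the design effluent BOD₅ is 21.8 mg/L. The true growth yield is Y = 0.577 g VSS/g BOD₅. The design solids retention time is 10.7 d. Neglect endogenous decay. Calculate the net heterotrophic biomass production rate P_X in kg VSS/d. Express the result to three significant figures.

With endogenous decay neglected, the observed yield equals the true yield: Y_obs = Y = 0.577 g VSS/g BOD₅.
Q·(S₀ − S) = 3310 × (1720 − 21.8) × 10⁻³ = 5621 kg/d removed.
Net biomass production P_X = Y_obs × Q·(S₀ − S) = 0.5770 × 5621 = 3243 kg VSS/d.

P_X ≈ 3240 kg VSS/d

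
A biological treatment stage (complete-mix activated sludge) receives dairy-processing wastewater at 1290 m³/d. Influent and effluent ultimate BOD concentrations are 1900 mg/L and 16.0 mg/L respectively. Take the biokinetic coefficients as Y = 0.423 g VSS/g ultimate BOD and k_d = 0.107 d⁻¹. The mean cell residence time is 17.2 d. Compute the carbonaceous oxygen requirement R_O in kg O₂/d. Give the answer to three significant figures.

The observed yield is Y_obs = Y/(1 + k_d·θ_c) = 0.423 / (1 + 0.107 × 17.2) = 0.423 / 2.840 = 0.1489 g VSS per g ultimate BOD removed.
Mass of ultimate BOD removed per day: Q(S₀ − S) = 1290 × 1884 g/m³ = 2430 kg/d.
Biomass synthesised: P_X = Y_obs × 2430 = 361.9 kg VSS/d.
R_O = Q·(S₀ − S) − 1.42·P_X = 2430 − 1.42 × 361.9 = 1916 kg O₂/d.

R_O ≈ 1920 kg O₂/d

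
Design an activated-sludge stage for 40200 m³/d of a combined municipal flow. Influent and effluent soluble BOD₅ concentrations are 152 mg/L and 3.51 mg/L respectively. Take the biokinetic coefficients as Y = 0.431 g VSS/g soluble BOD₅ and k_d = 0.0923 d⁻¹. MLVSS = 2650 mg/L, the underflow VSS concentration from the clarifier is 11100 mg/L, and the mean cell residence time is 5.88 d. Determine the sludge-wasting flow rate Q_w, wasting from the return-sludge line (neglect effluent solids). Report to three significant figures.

Rearranging the biomass balance for a CMAS with decay, V = Y·Q·ΔS·θ_c / [X·(1+k_d θ_c)] = 0.431 × 40200 × (152 − 3.51) × 5.88 / [2650 × (1 + 0.0923 × 5.88)] = 1.51×10^7 / 4088 = 3700 m³.
θ_c = V·X/(Q_w·X_r) when wasting from the recycle, so Q_w = V·X/(θ_c·X_r) = 3700 × 2650 / (5.88 × 11100) = 150.2 m³/d.

Q_w ≈ 150 m³/d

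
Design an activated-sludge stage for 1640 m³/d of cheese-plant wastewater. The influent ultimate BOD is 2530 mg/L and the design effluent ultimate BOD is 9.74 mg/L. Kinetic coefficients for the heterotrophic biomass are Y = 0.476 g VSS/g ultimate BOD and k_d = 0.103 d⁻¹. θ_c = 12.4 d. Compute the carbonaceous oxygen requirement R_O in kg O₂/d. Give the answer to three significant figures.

Correct the yield for decay: Y_obs = Y/(1 + k_d θ_c) = 0.476 / (1 + 0.103 × 12.4) = 0.476 / 2.277 = 0.2090.
Q·(S₀ − S) = 1640 × (2530 − 9.74) × 10⁻³ = 4133 kg/d removed.
Biomass synthesised: P_X = Y_obs × 4133 = 864.0 kg VSS/d.
R_O = Q·ΔS − 1.42 P_X = 4133 − 1227 = 2906 kg O₂/d.

R_O ≈ 2910 kg O₂/d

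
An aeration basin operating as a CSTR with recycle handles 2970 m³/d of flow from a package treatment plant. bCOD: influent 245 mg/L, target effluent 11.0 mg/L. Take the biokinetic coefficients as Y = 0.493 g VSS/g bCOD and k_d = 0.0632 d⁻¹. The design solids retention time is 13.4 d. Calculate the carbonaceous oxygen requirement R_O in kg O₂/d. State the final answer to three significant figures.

R_O ≈ 432 kg O₂/d

Observed yield with endogenous decay: Y_obs = Y / (1 + k_d·θ_c) = 0.493 / (1 + 0.0632 × 13.4) = 0.493 / 1.847 = 0.2669 g VSS/g bCOD.
ΔS = 245 − 11.0 = 234.0 mg/L, so the substrate removal rate is 2970 × 234.0/1000 = 695.0 kg bCOD/d.
Net sludge production P_X = 0.2669 × 695.0 = 185.5 kg VSS/d.
R_O = Q·(S₀ − S) − 1.42·P_X = 695.0 − 1.42 × 185.5 = 431.5 kg O₂/d.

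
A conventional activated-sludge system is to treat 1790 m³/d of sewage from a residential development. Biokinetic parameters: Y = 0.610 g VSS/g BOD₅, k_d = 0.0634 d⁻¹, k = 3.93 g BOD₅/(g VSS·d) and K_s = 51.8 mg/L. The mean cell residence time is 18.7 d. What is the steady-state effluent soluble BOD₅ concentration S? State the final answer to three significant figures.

S ≈ 2.65 mg/L

From the Monod/SRT balance for a CMAS, S = K_s·(1+k_d θ_c)/[θ_c·(Y k − k_d) − 1] = 51.8 × (1 + 0.0634 × 18.7) / [18.7 × (0.610 × 3.93 − 0.0634) − 1] = 113.2 / 42.64 = 2.655 mg/L.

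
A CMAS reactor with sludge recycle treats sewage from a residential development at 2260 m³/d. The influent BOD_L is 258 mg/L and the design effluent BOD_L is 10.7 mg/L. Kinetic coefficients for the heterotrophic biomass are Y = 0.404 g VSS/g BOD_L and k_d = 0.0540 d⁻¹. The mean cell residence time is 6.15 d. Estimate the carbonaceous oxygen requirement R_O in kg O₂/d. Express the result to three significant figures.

Correct the yield for decay: Y_obs = Y/(1 + k_d θ_c) = 0.404 / (1 + 0.0540 × 6.15) = 0.404 / 1.332 = 0.3033.
Mass of BOD_L removed per day: Q(S₀ − S) = 2260 × 247.3 g/m³ = 558.9 kg/d.
P_X = Y_obs·Q·(S₀ − S) = 0.3033 × 558.9 = 169.5 kg VSS/d.
R_O = Q·ΔS − 1.42 P_X = 558.9 − 240.7 = 318.2 kg O₂/d.

R_O ≈ 318 kg O₂/d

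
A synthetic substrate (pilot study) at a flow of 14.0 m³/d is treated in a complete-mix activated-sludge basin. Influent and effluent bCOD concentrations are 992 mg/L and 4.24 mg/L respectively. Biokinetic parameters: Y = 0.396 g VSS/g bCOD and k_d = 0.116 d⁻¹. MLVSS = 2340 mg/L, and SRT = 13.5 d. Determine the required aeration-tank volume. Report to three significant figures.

Rearranging the biomass balance for a CMAS with decay, V = Y·Q·ΔS·θ_c / [X·(1+k_d θ_c)] = 0.396 × 14.0 × (992 − 4.24) × 13.5 / [2340 × (1 + 0.116 × 13.5)] = 7.39×10^4 / 6004 = 12.31 m³.

V ≈ 12.3 m³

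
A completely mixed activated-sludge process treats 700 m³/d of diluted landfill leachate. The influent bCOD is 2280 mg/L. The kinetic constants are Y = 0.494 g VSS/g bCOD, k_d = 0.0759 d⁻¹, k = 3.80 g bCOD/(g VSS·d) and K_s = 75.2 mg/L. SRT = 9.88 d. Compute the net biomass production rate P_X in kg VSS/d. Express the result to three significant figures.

P_X ≈ 449 kg VSS/d

Effluent substrate depends only on kinetics and SRT: S = K_s(1 + k_d θ_c) / [θ_c(Yk − k_d) − 1] = 75.2 × (1 + 0.0759 × 9.88) / [9.88 × (0.494 × 3.80 − 0.0759) − 1] = 131.6 / 16.80 = 7.834 mg/L.
Y_obs = Y / (1 + k_d θ_c) = 0.494 / (1 + 0.0759 × 9.88) = 0.494 / 1.750 = 0.2823.
Q·(S₀ − S) = 700 × (2280 − 7.83) × 10⁻³ = 1591 kg/d removed.
Biomass produced: P_X = Y_obs·Q·ΔS = 0.2823 × 1591 ≈ 449.0 kg VSS/d.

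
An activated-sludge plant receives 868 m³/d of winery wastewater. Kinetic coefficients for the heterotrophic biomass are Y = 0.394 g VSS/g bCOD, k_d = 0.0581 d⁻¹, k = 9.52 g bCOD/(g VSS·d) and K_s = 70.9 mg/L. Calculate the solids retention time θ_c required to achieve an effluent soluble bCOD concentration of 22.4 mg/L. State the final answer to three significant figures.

θ_c ≈ 1.19 d

From 1/θ_c = Y·k·S/(K_s + S) − k_d: Y·k·S/(K_s+S) = 0.394 × 9.52 × 22.4 / (70.9 + 22.4) = 0.9005 d⁻¹.
1/θ_c = 0.9005 − 0.0581 = 0.8424 d⁻¹, so θ_c = 1.187 d.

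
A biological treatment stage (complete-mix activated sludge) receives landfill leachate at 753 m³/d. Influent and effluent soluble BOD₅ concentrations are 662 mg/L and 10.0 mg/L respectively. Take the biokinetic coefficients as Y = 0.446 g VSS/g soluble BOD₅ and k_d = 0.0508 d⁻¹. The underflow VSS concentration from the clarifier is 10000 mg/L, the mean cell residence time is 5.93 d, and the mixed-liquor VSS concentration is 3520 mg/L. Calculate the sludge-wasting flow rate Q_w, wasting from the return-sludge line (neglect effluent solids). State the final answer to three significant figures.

Q_w ≈ 16.8 m³/d

Steady-state biomass mass balance: V·X·(1 + k_d·θ_c) = Y·Q·(S₀ − S)·θ_c, so V = 0.446 × 753 × (662 − 10.0) × 5.93 / [3520 × (1 + 0.0508 × 5.93)] = 1.3×10^6 / 4580 = 283.5 m³.
Q_w = (V·X)/(θ_c X_r) = 283.5 × 3520 / (5.93 × 10000) = 16.83 m³/d.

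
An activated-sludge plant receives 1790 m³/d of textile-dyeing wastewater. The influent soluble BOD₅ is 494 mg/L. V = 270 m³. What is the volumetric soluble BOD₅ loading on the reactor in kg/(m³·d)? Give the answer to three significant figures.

Volumetric loading L_v = Q·S₀ / V = 1790 × 494 g/m³ / 270.0 m³ = 3275 g/(m³·d) = 3.275 kg soluble BOD₅/(m³·d).

L_v ≈ 3.28 kg soluble BOD₅/(m³·d)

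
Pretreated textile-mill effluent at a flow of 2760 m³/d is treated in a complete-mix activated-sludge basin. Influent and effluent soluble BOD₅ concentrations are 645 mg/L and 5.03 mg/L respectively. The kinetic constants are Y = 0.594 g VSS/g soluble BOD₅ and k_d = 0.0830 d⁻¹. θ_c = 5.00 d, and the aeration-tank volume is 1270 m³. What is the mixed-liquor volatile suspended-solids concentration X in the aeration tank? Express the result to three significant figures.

X ≈ 2920 mg/L

Solving the biomass balance for X: X = Y Q (S₀−S) θ_c / [V (1+k_d θ_c)] = 0.594 × 2760 × (645 − 5.03) × 5.00 / [1270 × (1 + 0.0830 × 5.00)] = 2919 mg/L.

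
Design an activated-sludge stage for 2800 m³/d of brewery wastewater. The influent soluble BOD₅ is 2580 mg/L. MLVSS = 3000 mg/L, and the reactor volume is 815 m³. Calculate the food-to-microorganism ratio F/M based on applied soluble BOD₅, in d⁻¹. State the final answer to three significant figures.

F/M ≈ 2.95 d⁻¹

F/M = Q·S₀ / (V·X) = 2800 × 2580 / (815.0 × 3000) = 2.955 g soluble BOD₅·(g VSS·d)⁻¹.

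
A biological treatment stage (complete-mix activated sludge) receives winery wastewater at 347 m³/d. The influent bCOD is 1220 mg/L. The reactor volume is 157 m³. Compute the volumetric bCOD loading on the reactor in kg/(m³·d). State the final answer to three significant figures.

L_v ≈ 2.70 kg bCOD/(m³·d)

Applied bCOD load per unit volume = Q·S₀/V = (347 × 1220/1000)/157.0 = 2.696 kg bCOD·m⁻³·d⁻¹.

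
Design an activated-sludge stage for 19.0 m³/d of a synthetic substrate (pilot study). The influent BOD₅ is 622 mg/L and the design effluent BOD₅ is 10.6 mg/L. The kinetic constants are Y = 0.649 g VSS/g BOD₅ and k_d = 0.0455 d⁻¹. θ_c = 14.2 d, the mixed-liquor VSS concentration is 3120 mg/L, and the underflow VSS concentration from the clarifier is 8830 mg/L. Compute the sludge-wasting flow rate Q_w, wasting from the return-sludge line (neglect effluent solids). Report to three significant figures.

Rearranging the biomass balance for a CMAS with decay, V = Y·Q·ΔS·θ_c / [X·(1+k_d θ_c)] = 0.649 × 19.0 × (622 − 10.6) × 14.2 / [3120 × (1 + 0.0455 × 14.2)] = 1.07×10^5 / 5136 = 20.84 m³.
Q_w = (V·X)/(θ_c X_r) = 20.84 × 3120 / (14.2 × 8830) = 0.5187 m³/d.

Q_w ≈ 0.519 m³/d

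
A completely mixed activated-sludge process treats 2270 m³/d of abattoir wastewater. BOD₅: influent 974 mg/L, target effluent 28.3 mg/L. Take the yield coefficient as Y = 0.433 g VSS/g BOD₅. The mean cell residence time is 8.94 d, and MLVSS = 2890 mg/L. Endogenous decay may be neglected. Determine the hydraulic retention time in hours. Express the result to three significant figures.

τ ≈ 30.4 h

With k_d = 0 the design equation reduces to V = Y Q (S₀−S) θ_c / X = 0.433 × 2270 × (974 − 28.3) × 8.94 / 2890 = 2875 m³.
HRT = V/Q = 2875 m³ / 2270 m³·d⁻¹ = 1.267 d × 24 = 30.40 h.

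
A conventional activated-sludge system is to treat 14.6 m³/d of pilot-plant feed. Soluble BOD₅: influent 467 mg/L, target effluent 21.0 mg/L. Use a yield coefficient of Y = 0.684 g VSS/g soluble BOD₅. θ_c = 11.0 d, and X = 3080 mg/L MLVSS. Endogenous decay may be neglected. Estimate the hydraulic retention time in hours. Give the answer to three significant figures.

Biomass mass balance (decay neglected): V·X = Y·Q·(S₀ − S)·θ_c, so V = 0.684 × 14.6 × (467 − 21.0) × 11.0 / 3080 = 15.91 m³.
HRT = V/Q = 15.91 m³ / 14.6 m³·d⁻¹ = 1.090 d × 24 = 26.15 h.

τ ≈ 26.1 h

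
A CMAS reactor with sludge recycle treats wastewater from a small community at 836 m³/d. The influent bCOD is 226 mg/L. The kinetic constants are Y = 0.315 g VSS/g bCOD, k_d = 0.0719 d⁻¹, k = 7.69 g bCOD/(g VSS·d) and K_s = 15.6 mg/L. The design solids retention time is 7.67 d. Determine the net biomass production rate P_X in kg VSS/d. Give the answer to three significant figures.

P_X ≈ 38.1 kg VSS/d

From the Monod/SRT balance for a CMAS, S = K_s·(1+k_d θ_c)/[θ_c·(Y k − k_d) − 1] = 15.6 × (1 + 0.0719 × 7.67) / [7.67 × (0.315 × 7.69 − 0.0719) − 1] = 24.20 / 17.03 = 1.421 mg/L.
Correct the yield for decay: Y_obs = Y/(1 + k_d θ_c) = 0.315 / (1 + 0.0719 × 7.67) = 0.315 / 1.551 = 0.2030.
Substrate removed = Q·(S₀ − S) = 836 m³/d × (226 − 1.42) g/m³ = 1.88×10^5 g/d = 187.7 kg/d.
P_X = Y_obs · Q(S₀ − S) = 0.2030 × 187.7 = 38.12 kg VSS/d.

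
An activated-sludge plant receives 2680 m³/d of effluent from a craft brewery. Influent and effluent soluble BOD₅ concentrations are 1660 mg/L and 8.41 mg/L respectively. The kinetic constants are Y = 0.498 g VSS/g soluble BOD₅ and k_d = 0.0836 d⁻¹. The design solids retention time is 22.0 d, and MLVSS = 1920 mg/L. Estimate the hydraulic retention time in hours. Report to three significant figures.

τ ≈ 79.7 h

From the SRT design equation V = Y Q (S₀−S) θ_c / [X (1 + k_d θ_c)] = 0.498 × 2680 × (1660 − 8.41) × 22.0 / [1920 × (1 + 0.0836 × 22.0)] = 4.85×10^7 / 5451 = 8896 m³.
HRT = V/Q = 8896 m³ / 2680 m³·d⁻¹ = 3.319 d × 24 = 79.67 h.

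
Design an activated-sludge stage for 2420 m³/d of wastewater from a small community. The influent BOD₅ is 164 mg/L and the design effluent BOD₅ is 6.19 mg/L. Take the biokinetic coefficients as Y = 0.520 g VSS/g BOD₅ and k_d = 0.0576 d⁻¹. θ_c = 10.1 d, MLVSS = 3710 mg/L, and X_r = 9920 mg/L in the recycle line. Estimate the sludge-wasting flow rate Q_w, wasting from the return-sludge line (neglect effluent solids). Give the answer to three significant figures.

Rearranging the biomass balance for a CMAS with decay, V = Y·Q·ΔS·θ_c / [X·(1+k_d θ_c)] = 0.520 × 2420 × (164 − 6.19) × 10.1 / [3710 × (1 + 0.0576 × 10.1)] = 2.01×10^6 / 5868 = 341.8 m³.
Wasting from the return line (neglecting effluent solids): Q_w = V·X / (θ_c·X_r) = 341.8 × 3710 / (10.1 × 9920) = 12.66 m³/d.

Q_w ≈ 12.7 m³/d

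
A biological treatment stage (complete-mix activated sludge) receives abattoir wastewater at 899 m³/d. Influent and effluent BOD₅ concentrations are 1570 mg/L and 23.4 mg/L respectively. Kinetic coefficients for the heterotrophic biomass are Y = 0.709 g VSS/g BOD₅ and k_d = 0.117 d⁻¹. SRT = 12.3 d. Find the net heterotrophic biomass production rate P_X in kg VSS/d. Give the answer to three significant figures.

Correct the yield for decay: Y_obs = Y/(1 + k_d θ_c) = 0.709 / (1 + 0.117 × 12.3) = 0.709 / 2.439 = 0.2907.
Q·(S₀ − S) = 899 × (1570 − 23.4) × 10⁻³ = 1390 kg/d removed.
So the net sludge growth is P_X = 0.2907 × 1390 = 404.2 kg VSS/d.

P_X ≈ 404 kg VSS/d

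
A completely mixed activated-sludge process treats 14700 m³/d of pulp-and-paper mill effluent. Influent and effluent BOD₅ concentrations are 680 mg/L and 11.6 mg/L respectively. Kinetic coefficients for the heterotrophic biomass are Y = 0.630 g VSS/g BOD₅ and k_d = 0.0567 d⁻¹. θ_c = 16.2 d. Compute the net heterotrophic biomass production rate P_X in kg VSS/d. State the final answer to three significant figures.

The observed yield is Y_obs = Y/(1 + k_d·θ_c) = 0.630 / (1 + 0.0567 × 16.2) = 0.630 / 1.919 = 0.3284 g VSS per g BOD₅ removed.
Q·(S₀ − S) = 14700 × (680 − 11.6) × 10⁻³ = 9825 kg/d removed.
Biomass produced: P_X = Y_obs·Q·ΔS = 0.3284 × 9825 ≈ 3226 kg VSS/d.

P_X ≈ 3230 kg VSS/d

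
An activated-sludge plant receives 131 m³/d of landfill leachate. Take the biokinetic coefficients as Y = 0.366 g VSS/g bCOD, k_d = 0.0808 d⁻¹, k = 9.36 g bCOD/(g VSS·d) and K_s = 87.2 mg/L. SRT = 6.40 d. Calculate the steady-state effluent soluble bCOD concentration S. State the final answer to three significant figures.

S ≈ 6.48 mg/L

Effluent substrate depends only on kinetics and SRT: S = K_s(1 + k_d θ_c) / [θ_c(Yk − k_d) − 1] = 87.2 × (1 + 0.0808 × 6.40) / [6.40 × (0.366 × 9.36 − 0.0808) − 1] = 132.3 / 20.41 = 6.482 mg/L.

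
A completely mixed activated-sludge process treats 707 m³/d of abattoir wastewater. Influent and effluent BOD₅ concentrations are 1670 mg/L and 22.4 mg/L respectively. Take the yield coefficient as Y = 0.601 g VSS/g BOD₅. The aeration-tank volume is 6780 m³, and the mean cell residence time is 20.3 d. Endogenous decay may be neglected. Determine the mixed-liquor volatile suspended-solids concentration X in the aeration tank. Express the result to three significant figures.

X ≈ 2100 mg/L

Without decay, X = Y Q (S₀−S) θ_c / V = 0.601 × 707 × (1670 − 22.4) × 20.3 / 6780 = 2096 mg/L.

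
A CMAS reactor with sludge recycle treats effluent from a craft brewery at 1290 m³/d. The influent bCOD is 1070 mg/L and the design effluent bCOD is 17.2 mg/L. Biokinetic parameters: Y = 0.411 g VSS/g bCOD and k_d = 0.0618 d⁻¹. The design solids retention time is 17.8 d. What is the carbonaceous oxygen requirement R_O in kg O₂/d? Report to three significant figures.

R_O ≈ 981 kg O₂/d

The observed yield is Y_obs = Y/(1 + k_d·θ_c) = 0.411 / (1 + 0.0618 × 17.8) = 0.411 / 2.100 = 0.1957 g VSS per g bCOD removed.
Q·(S₀ − S) = 1290 × (1070 − 17.2) × 10⁻³ = 1358 kg/d removed.
P_X = Y_obs·Q·(S₀ − S) = 0.1957 × 1358 = 265.8 kg VSS/d.
R_O = Q·ΔS − 1.42 P_X = 1358 − 377.4 = 980.7 kg O₂/d.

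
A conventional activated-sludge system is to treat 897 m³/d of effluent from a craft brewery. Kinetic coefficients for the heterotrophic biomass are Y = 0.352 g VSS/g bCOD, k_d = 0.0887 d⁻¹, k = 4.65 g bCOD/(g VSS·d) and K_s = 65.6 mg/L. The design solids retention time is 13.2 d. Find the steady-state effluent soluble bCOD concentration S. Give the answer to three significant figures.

S ≈ 7.33 mg/L

From the Monod/SRT balance for a CMAS, S = K_s·(1+k_d θ_c)/[θ_c·(Y k − k_d) − 1] = 65.6 × (1 + 0.0887 × 13.2) / [13.2 × (0.352 × 4.65 − 0.0887) − 1] = 142.4 / 19.43 = 7.327 mg/L.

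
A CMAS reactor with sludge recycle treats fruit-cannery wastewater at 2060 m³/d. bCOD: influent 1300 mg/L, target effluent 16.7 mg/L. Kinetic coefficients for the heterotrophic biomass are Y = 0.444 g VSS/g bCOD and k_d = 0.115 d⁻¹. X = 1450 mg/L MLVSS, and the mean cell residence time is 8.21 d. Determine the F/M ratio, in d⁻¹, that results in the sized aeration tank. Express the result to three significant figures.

Steady-state biomass mass balance: V·X·(1 + k_d·θ_c) = Y·Q·(S₀ − S)·θ_c, so V = 0.444 × 2060 × (1300 − 16.7) × 8.21 / [1450 × (1 + 0.115 × 8.21)] = 9.64×10^6 / 2819 = 3418 m³.
Food-to-microorganism ratio F/M = Q S₀ / (V X) = 2060 × 1300 / (3418 × 1450) = 0.5403 d⁻¹.

F/M ≈ 0.540 d⁻¹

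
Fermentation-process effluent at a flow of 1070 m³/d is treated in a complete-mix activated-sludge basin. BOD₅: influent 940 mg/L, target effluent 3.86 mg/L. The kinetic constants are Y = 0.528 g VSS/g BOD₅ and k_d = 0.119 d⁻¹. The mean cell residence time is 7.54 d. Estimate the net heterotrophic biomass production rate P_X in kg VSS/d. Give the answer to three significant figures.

P_X ≈ 279 kg VSS/d

Correct the yield for decay: Y_obs = Y/(1 + k_d θ_c) = 0.528 / (1 + 0.119 × 7.54) = 0.528 / 1.897 = 0.2783.
Q·(S₀ − S) = 1070 × (940 − 3.86) × 10⁻³ = 1002 kg/d removed.
So the net sludge growth is P_X = 0.2783 × 1002 = 278.8 kg VSS/d.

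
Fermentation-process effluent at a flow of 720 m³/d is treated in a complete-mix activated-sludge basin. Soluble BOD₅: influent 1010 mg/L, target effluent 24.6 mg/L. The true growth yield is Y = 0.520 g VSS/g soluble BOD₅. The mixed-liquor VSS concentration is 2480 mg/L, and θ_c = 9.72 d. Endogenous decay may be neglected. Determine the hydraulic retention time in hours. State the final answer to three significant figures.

τ ≈ 48.2 h

With k_d = 0 the design equation reduces to V = Y Q (S₀−S) θ_c / X = 0.520 × 720 × (1010 − 24.6) × 9.72 / 2480 = 1446 m³.
τ = V/Q = 1446/720 = 2.008 d, or 48.20 h.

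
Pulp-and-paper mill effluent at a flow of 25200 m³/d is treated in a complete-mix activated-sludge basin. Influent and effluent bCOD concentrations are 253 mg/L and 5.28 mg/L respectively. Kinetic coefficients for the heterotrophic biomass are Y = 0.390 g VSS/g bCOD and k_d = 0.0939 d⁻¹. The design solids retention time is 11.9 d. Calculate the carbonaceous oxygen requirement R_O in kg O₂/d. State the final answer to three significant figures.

The observed yield is Y_obs = Y/(1 + k_d·θ_c) = 0.390 / (1 + 0.0939 × 11.9) = 0.390 / 2.117 = 0.1842 g VSS per g bCOD removed.
ΔS = 253 − 5.28 = 247.7 mg/L, so the substrate removal rate is 25200 × 247.7/1000 = 6243 kg bCOD/d.
P_X = Y_obs·Q·(S₀ − S) = 0.1842 × 6243 = 1150 kg VSS/d.
R_O = Q·(S₀ − S) − 1.42·P_X = 6243 − 1.42 × 1150 = 4610 kg O₂/d.

R_O ≈ 4610 kg O₂/d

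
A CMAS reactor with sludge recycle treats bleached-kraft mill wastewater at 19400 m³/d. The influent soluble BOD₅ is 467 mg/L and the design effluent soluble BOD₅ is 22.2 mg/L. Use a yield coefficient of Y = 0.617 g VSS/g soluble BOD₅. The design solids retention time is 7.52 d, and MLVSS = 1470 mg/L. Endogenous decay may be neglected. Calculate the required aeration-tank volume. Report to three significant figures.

V ≈ 27200 m³

With k_d = 0 the design equation reduces to V = Y Q (S₀−S) θ_c / X = 0.617 × 19400 × (467 − 22.2) × 7.52 / 1470 = 27237 m³.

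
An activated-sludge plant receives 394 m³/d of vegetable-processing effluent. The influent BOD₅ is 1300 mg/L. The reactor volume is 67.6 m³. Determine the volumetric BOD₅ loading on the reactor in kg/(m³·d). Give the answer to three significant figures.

Volumetric loading L_v = Q·S₀ / V = 394 × 1300 g/m³ / 67.60 m³ = 7577 g/(m³·d) = 7.577 kg BOD₅/(m³·d).

L_v ≈ 7.58 kg BOD₅/(m³·d)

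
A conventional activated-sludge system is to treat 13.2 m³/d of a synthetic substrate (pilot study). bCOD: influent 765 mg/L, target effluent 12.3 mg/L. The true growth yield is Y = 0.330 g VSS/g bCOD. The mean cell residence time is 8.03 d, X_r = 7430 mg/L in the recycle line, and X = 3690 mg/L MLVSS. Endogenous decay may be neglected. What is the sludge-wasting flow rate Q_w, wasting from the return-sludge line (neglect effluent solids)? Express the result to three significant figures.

V·X = Y·Q·ΔS·θ_c gives V = 0.330 × 13.2 × (765 − 12.3) × 8.03 / 3690 = 7.135 m³.
θ_c = V·X/(Q_w·X_r) when wasting from the recycle, so Q_w = V·X/(θ_c·X_r) = 7.135 × 3690 / (8.03 × 7430) = 0.4413 m³/d.

Q_w ≈ 0.441 m³/d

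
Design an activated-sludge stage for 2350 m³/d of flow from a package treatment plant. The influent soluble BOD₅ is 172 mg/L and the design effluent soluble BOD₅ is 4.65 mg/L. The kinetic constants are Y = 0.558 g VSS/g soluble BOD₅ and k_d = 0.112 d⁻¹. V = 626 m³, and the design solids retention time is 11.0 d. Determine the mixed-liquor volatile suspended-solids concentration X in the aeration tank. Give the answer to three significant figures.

X ≈ 1730 mg/L

From V·X·(1 + k_d·θ_c) = Y·Q·(S₀ − S)·θ_c: X = 0.558 × 2350 × (172 − 4.65) × 11.0 / [626 × (1 + 0.112 × 11.0)] = 1728 mg/L.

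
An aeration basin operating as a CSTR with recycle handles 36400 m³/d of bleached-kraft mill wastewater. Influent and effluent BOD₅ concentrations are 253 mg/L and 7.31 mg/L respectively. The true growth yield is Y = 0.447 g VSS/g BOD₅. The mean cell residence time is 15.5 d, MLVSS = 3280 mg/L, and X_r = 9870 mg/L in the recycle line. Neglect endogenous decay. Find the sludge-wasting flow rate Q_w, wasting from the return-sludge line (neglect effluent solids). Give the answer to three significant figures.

V·X = Y·Q·ΔS·θ_c gives V = 0.447 × 36400 × (253 − 7.31) × 15.5 / 3280 = 18891 m³.
Q_w = (V·X)/(θ_c X_r) = 18891 × 3280 / (15.5 × 9870) = 405.0 m³/d.

Q_w ≈ 405 m³/d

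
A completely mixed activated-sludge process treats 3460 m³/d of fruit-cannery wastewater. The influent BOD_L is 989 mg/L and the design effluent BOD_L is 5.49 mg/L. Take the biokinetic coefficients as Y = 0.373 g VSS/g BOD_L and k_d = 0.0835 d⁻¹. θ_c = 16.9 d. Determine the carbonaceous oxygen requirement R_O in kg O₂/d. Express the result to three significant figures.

R_O ≈ 2660 kg O₂/d

Observed yield with endogenous decay: Y_obs = Y / (1 + k_d·θ_c) = 0.373 / (1 + 0.0835 × 16.9) = 0.373 / 2.411 = 0.1547 g VSS/g BOD_L.
ΔS = 989 − 5.49 = 983.5 mg/L, so the substrate removal rate is 3460 × 983.5/1000 = 3403 kg BOD_L/d.
P_X = Y_obs·Q·(S₀ − S) = 0.1547 × 3403 = 526.4 kg VSS/d.
R_O = Q·(S₀ − S) − 1.42·P_X = 3403 − 1.42 × 526.4 = 2655 kg O₂/d.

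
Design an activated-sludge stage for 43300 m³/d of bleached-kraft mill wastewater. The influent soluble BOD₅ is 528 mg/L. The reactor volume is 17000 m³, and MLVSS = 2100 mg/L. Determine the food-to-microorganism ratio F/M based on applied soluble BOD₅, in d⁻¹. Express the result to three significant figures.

F/M = Q·S₀ / (V·X) = 43300 × 528 / (17000 × 2100) = 0.6404 g soluble BOD₅·(g VSS·d)⁻¹.

F/M ≈ 0.640 d⁻¹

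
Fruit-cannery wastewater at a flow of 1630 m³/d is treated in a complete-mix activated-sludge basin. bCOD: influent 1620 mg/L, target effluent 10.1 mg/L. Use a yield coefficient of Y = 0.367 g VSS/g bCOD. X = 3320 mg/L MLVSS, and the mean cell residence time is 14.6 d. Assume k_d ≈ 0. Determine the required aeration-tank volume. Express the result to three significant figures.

V ≈ 4240 m³

V·X = Y·Q·ΔS·θ_c gives V = 0.367 × 1630 × (1620 − 10.1) × 14.6 / 3320 = 4235 m³.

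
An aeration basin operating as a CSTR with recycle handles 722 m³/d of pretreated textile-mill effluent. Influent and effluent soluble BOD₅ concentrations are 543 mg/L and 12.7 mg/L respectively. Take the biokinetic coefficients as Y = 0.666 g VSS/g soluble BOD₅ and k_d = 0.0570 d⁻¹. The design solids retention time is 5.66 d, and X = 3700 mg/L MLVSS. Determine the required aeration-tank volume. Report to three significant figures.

V ≈ 295 m³

Steady-state biomass mass balance: V·X·(1 + k_d·θ_c) = Y·Q·(S₀ − S)·θ_c, so V = 0.666 × 722 × (543 − 12.7) × 5.66 / [3700 × (1 + 0.0570 × 5.66)] = 1.44×10^6 / 4894 = 294.9 m³.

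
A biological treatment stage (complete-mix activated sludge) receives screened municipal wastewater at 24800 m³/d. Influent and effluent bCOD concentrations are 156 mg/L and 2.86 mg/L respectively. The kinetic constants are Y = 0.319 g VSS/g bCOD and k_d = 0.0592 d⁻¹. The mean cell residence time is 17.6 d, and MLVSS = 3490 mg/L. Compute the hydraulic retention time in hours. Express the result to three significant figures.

Rearranging the biomass balance for a CMAS with decay, V = Y·Q·ΔS·θ_c / [X·(1+k_d θ_c)] = 0.319 × 24800 × (156 − 2.86) × 17.6 / [3490 × (1 + 0.0592 × 17.6)] = 2.13×10^7 / 7126 = 2992 m³.
τ = V/Q = 2992/24800 = 0.1207 d, or 2.896 h.

τ ≈ 2.90 h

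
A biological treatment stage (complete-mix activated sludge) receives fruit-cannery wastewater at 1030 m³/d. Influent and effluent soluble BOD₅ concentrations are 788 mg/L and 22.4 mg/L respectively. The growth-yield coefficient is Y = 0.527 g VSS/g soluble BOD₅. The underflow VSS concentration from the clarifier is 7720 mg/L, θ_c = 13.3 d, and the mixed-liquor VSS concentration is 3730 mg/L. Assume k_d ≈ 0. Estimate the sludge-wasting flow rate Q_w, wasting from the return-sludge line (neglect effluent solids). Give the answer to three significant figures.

V·X = Y·Q·ΔS·θ_c gives V = 0.527 × 1030 × (788 − 22.4) × 13.3 / 3730 = 1482 m³.
θ_c = V·X/(Q_w·X_r) when wasting from the recycle, so Q_w = V·X/(θ_c·X_r) = 1482 × 3730 / (13.3 × 7720) = 53.83 m³/d.

Q_w ≈ 53.8 m³/d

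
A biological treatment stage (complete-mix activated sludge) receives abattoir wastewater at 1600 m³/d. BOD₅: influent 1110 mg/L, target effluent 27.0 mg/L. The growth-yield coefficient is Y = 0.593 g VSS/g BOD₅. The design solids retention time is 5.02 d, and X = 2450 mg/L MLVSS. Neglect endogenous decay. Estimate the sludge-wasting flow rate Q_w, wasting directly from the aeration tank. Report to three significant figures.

Q_w ≈ 419 m³/d

V·X = Y·Q·ΔS·θ_c gives V = 0.593 × 1600 × (1110 − 27.0) × 5.02 / 2450 = 2105 m³.
With mixed-liquor wasting, θ_c = V/Q_w, so Q_w = V/θ_c = 2105/5.02 = 419.4 m³/d.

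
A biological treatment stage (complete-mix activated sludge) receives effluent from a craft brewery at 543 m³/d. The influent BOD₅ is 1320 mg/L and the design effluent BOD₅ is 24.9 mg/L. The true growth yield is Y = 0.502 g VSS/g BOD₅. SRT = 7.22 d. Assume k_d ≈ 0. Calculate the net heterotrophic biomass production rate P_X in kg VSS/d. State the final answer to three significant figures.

Since k_d ≈ 0, Y_obs = Y = 0.502 g VSS/g BOD₅.
Substrate removed = Q·(S₀ − S) = 543 m³/d × (1320 − 24.9) g/m³ = 7.03×10^5 g/d = 703.2 kg/d.
Biomass produced: P_X = Y_obs·Q·ΔS = 0.5020 × 703.2 ≈ 353.0 kg VSS/d.

P_X ≈ 353 kg VSS/d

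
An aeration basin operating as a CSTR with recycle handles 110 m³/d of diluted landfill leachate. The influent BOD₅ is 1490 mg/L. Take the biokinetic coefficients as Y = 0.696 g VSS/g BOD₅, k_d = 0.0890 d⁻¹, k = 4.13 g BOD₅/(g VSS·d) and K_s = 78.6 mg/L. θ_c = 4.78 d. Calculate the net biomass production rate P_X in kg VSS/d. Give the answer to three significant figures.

P_X ≈ 79.5 kg VSS/d

Effluent substrate depends only on kinetics and SRT: S = K_s(1 + k_d θ_c) / [θ_c(Yk − k_d) − 1] = 78.6 × (1 + 0.0890 × 4.78) / [4.78 × (0.696 × 4.13 − 0.0890) − 1] = 112.0 / 12.31 = 9.098 mg/L.
Y_obs = Y / (1 + k_d θ_c) = 0.696 / (1 + 0.0890 × 4.78) = 0.696 / 1.425 = 0.4883.
Q·(S₀ − S) = 110 × (1490 − 9.10) × 10⁻³ = 162.9 kg/d removed.
Biomass produced: P_X = Y_obs·Q·ΔS = 0.4883 × 162.9 ≈ 79.54 kg VSS/d.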